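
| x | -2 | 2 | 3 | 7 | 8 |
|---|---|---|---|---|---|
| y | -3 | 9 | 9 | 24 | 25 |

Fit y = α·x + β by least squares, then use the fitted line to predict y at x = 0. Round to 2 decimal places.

ŷ = 2.39

Setting ∂/∂α … = 0 gives: 130·α + 18·β = 419;  18·α + 5·β = 64.
(Σx·x = 130, Σx = 18, Σ1 = 5, Σx·y = 419, Σy = 64.)
Determinant 130·5 − 18² = 326.
α = (419·5 − 18·64)/326 = 943/326; β = (130·64 − 18·419)/326 = 389/163.
At x = 0: ŷ = (943/326)·(0) + (389/163)·(1) = 389/163.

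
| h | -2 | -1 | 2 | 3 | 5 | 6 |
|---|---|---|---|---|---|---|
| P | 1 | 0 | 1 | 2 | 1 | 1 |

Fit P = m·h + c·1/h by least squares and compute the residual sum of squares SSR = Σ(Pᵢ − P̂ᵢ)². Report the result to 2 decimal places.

From the data, Σh·h = 79, Σh·1/h = 6, Σ1/h·1/h = 1511/900.
And Σh·P = 17, Σ1/h·P = 31/30.
Normal equations: [[79, 6]; [6, 1511/900]]·[m, c]ᵀ = [17, 31/30]ᵀ.
Eliminating c: (1511/900)·(row 1) − 6·(row 2) gives (86969/900)·m = (1511/900)·17 − 6·(31/30) = 20107/900, so m = 20107/86969.
Then c = ((31/30) − 6·(20107/86969))/(1511/900) = -18330/86969.
Residuals: 118018/86969, 1777/86969, 55920/86969, 119727/86969, -9900/86969, -30618/86969; SSR = 372874/86969.

SSR = 4.29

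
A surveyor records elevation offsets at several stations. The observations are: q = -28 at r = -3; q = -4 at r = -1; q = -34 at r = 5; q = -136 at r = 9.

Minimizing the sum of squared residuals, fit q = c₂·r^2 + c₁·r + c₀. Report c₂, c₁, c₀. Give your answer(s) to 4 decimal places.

Normal-equation sums: Σr^2·r^2 = 7268, Σr^2·r = 826, Σr^2 = 116, Σr·r = 116, Σr = 10, Σ1 = 4.
And Σr^2·q = -12122, Σr·q = -1306, Σq = -202.
Inverting the 3×3 Gram matrix, [c₂, c₁, c₀]ᵀ = [-977/472, 200/59, 497/472]ᵀ.

c₂ = -2.0699, c₁ = 3.3898, c₀ = 1.0530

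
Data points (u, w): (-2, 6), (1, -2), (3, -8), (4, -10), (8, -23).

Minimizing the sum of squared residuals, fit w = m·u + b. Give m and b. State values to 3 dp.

m = -2.891, b = 0.693

Normal-equation sums: Σu·u = 94, Σu = 14, Σ1 = 5.
And Σu·w = -262, Σw = -37.
Determinant 94·5 − 14² = 274.
m = ((-262)·5 − 14·(-37))/274 = -396/137; b = (94·(-37) − 14·(-262))/274 = 95/137.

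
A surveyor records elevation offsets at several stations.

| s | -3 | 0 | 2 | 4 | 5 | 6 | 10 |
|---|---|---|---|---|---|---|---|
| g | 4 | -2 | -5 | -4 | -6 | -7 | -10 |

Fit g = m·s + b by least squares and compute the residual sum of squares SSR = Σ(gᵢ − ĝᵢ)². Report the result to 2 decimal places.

SSR = 10.85

Forming MᵀM = [[190, 24]; [24, 7]] and Mᵀg = [-210, -30]ᵀ gives MᵀM·[m, b]ᵀ = Mᵀg.
det = 190·7 − 24² = 754.
m = ((-210)·7 − 24·(-30))/754 = -375/377; b = (190·(-30) − 24·(-210))/754 = -330/377.
Residuals: 713/377, -424/377, -805/377, 322/377, -57/377, -59/377, 310/377; SSR = 4092/377.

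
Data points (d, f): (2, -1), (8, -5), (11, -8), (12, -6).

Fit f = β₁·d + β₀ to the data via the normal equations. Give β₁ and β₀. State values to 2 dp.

Entries of XᵀX: Σd·d = 333, Σd = 33, Σ1 = 4.
And Σd·f = -202, Σf = -20.
So XᵀX·[β₁, β₀]ᵀ = Xᵀf: [[333, 33]; [33, 4]]·[β₁, β₀]ᵀ = [-202, -20]ᵀ.
Determinant 333·4 − 33² = 243.
β₁ = ((-202)·4 − 33·(-20))/243 = -148/243; β₀ = (333·(-20) − 33·(-202))/243 = 2/81.

β₁ = -0.61, β₀ = 0.02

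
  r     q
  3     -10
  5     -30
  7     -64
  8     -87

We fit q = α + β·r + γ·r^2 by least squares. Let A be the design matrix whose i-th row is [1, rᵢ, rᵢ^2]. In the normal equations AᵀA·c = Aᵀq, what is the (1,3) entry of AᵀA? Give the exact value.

Row 1 ↔ basis 1, column 3 ↔ basis r^2, so (AᵀA)_{1,3} = Σᵢ r^2 = (1)·(9) + (1)·(25) + (1)·(49) + (1)·(64) = 147.

147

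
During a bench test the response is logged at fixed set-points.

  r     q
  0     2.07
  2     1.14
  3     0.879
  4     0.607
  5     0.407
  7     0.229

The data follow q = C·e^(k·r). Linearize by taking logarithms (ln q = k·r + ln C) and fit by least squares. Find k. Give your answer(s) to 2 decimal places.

Taking logs, ln q = k·r + ln C, so regress ln q on r.
AᵀA = [[103.0000, 21.0000]; [21.0000, 6]], rhs = [-16.9347, -2.1426]ᵀ  (here Σr = 21.0000, Σ(r)² = 103.0000, Σln q = -2.1426, Σr·ln q = -16.9347).
Δ = 103.0000·6 − (21.0000)² = 177.0000; k = (-16.9347·6 − 21.0000·-2.1426)/177.0000 = -0.31985, ln C = (103.0000·-2.1426 − 21.0000·-16.9347)/177.0000 = 0.76238.

k = -0.32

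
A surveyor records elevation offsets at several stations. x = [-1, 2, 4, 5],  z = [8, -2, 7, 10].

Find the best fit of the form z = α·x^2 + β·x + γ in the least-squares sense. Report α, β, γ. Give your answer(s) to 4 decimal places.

The normal equations are: 898·α + 196·β + 46·γ = 362;  196·α + 46·β + 10·γ = 66;  46·α + 10·β + 4·γ = 23.
(Σx^2·x^2 = 898, Σx^2·x = 196, Σx^2 = 46, Σx·x = 46, Σx = 10, Σ1 = 4, Σx^2·z = 362, Σx·z = 66, Σz = 23.)
Row-reducing yields α = 151/132, β = -529/132, γ = 115/44.

α = 1.1439, β = -4.0076, γ = 2.6136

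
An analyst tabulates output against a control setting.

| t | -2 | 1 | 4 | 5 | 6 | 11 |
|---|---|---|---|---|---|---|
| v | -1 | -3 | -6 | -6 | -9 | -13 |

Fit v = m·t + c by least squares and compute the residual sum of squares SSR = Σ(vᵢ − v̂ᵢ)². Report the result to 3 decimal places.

SSR = 2.563

The normal equations are: 203·m + 25·c = -252;  25·m + 6·c = -38.
(Σt·t = 203, Σt = 25, Σ1 = 6, Σt·v = -252, Σv = -38.)
Eliminating c: 6·(row 1) − 25·(row 2) gives 593·m = 6·(-252) − 25·(-38) = -562, so m = -562/593.
Then c = ((-38) − 25·(-562/593))/6 = -1414/593.
Residuals: -303/593, 197/593, 104/593, 666/593, -551/593, -113/593; SSR = 1520/593.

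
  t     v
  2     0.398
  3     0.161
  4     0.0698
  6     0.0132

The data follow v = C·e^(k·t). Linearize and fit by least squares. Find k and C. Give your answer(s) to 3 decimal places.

Let Y = ln v. Fitting Y = k·t + ln C by least squares:
Sums: Σt = 15.0000, Σ(t)² = 65.0000, Σln v = -9.7373, Σt·ln v = -43.9354.
Normal system: [[65.0000, 15.0000]; [15.0000, 4]]·[k, ln C]ᵀ = [-43.9354, -9.7373]ᵀ.
Solving (det = 35.0000): k = -0.84805, ln C = 0.74586, so C = exp(0.74586) = 2.10826.

k = -0.848, C = 2.108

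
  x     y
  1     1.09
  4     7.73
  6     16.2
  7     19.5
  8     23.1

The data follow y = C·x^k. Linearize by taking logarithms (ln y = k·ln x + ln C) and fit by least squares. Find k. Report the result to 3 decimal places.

With ln yᵢ as the transformed response and ln xᵢ as the regressor:
XᵀX = [[13.2429, 7.2034]; [7.2034, 5]], rhs = [20.1345, 11.0265]ᵀ  (here Σln x = 7.2034, Σ(ln x)² = 13.2429, Σln y = 11.0265, Σln x·ln y = 20.1345).
Solving (det = 14.3252): k = 1.48295, ln C = 0.06885.

k = 1.483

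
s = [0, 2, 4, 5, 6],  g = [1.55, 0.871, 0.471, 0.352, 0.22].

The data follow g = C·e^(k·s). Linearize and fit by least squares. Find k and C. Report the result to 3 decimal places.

k = -0.317, C = 1.609

Let Y = ln g. Fitting Y = k·s + ln C by least squares:
XᵀX = [[81.0000, 17.0000]; [17.0000, 5]], rhs = [-17.5932, -3.0110]ᵀ  (here Σs = 17.0000, Σ(s)² = 81.0000, Σln g = -3.0110, Σs·ln g = -17.5932).
Δ = 81.0000·5 − (17.0000)² = 116.0000; k = (-17.5932·5 − 17.0000·-3.0110)/116.0000 = -0.31706, ln C = (81.0000·-3.0110 − 17.0000·-17.5932)/116.0000 = 0.47580, so C = exp(0.47580) = 1.60930.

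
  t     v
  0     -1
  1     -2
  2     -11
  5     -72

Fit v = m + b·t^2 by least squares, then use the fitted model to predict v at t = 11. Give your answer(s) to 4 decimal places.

v̂ = -348.3909

Compute the Gram sums: Σ1 = 4, Σt^2 = 30, Σt^2·t^2 = 642.
For Mᵀv: Σv = -86, Σt^2·v = -1846.
Eliminating b: 642·(row 1) − 30·(row 2) gives 1668·m = 642·(-86) − 30·(-1846) = 168, so m = 14/139.
Then b = ((-1846) − 30·(14/139))/642 = -1201/417.
At t = 11: v̂ = (14/139)·(1) + (-1201/417)·(121) = -145279/417.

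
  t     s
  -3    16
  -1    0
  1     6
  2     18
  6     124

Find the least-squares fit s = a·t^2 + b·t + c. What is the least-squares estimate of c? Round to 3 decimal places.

c = -0.025

Setting ∂/∂a … = 0 gives: 1395·a + 197·b + 51·c = 4686;  197·a + 51·b + 5·c = 738;  51·a + 5·b + 5·c = 164.
Solving the 3×3 system (Gaussian elimination) gives a = 8563/2957, b = 9720/2957, c = -73/2957.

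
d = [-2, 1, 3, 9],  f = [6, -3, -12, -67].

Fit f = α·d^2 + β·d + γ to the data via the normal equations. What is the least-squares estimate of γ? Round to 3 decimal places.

γ = 1.386

Forming XᵀX = [[6659, 749, 95]; [749, 95, 11]; [95, 11, 4]] and Xᵀf = [-5514, -654, -76]ᵀ gives XᵀX·[α, β, γ]ᵀ = Xᵀf.
Solving the 3×3 system (Gaussian elimination) gives α = -7703/15726, β = -50053/15726, γ = 3633/2621.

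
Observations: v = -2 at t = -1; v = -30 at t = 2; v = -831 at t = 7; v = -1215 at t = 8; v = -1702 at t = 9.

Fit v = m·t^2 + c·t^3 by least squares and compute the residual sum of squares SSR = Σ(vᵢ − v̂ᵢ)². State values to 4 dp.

The normal equations are: 13075·m + 108655·c = -256463;  108655·m + 911299·c = -2148109.
(Σt^2·t^2 = 13075, Σt^2·t^3 = 108655, Σt^3·t^3 = 911299, Σt^2·v = -256463, Σt^3·v = -2148109.)
Determinant 13075·911299 − 108655² = 109325400.
m = ((-256463)·911299 − 108655·(-2148109))/109325400 = -155846021/54662700; c = (13075·(-2148109) − 108655·(-256463))/109325400 = -22053791/10932540.
Residuals: -31874167/27331350, -33586319/13665675, 5667149/9110450, 4167451/13665675, -2193292/4555225; SSR = 221716991/27331350.

SSR = 8.1122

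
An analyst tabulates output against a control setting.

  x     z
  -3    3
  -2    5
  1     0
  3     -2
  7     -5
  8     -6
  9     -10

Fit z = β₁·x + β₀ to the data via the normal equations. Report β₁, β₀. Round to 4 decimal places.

Sums needed: Σx·x = 217, Σx = 23, Σ1 = 7.
And Σx·z = -198, Σz = -15.
So AᵀA·[β₁, β₀]ᵀ = Aᵀz: [[217, 23]; [23, 7]]·[β₁, β₀]ᵀ = [-198, -15]ᵀ.
Eliminating β₀: 7·(row 1) − 23·(row 2) gives 990·β₁ = 7·(-198) − 23·(-15) = -1041, so β₁ = -347/330.
Then β₀ = ((-15) − 23·(-347/330))/7 = 433/330.

β₁ = -1.0515, β₀ = 1.3121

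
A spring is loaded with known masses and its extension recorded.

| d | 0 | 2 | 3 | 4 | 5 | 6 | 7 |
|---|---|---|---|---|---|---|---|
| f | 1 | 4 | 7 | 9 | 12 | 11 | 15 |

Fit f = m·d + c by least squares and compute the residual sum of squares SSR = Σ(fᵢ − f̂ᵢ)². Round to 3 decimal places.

SSR = 5.381

Setting ∂/∂m … = 0 gives: 139·m + 27·c = 296;  27·m + 7·c = 59.
(Σd·d = 139, Σd = 27, Σ1 = 7, Σd·f = 296, Σf = 59.)
Δ = 139·7 − 27² = 244.
m = (296·7 − 27·59)/244 = 479/244; c = (139·59 − 27·296)/244 = 209/244.
Residuals: 35/244, -191/244, 31/122, 71/244, 81/61, -399/244, 49/122; SSR = 1313/244.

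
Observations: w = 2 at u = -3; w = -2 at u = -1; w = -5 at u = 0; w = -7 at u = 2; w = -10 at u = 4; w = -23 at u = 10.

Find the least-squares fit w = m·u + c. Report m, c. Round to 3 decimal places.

m = -1.868, c = -3.764

From the data, Σu·u = 130, Σu = 12, Σ1 = 6.
For Aᵀw: Σu·w = -288, Σw = -45.
det = 130·6 − 12² = 636.
m = ((-288)·6 − 12·(-45))/636 = -99/53; c = (130·(-45) − 12·(-288))/636 = -399/106.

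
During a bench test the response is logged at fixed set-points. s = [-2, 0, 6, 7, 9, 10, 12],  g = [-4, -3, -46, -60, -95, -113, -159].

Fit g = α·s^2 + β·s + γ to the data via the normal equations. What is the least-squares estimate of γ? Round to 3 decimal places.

γ = -2.966

Normal-equation sums: Σs^2·s^2 = 41010, Σs^2·s = 4008, Σs^2 = 414, Σs·s = 414, Σs = 42, Σ1 = 7.
For Aᵀg: Σs^2·g = -46503, Σs·g = -4581, Σg = -480.
So AᵀA·[α, β, γ]ᵀ = Aᵀg: [[41010, 4008, 414]; [4008, 414, 42]; [414, 42, 7]]·[α, β, γ]ᵀ = [-46503, -4581, -480]ᵀ.
Inverting the 3×3 Gram matrix, [α, β, γ]ᵀ = [-133083/137842, -195375/137842, -204432/68921]ᵀ.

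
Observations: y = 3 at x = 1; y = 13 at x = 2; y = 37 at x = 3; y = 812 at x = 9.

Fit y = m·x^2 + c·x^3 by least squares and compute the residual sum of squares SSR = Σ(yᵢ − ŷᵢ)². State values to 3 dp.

From the data, Σx^2·x^2 = 6659, Σx^2·x^3 = 59325, Σx^3·x^3 = 532235.
Right-hand side: Σx^2·y = 66160, Σx^3·y = 593054.
AᵀA·[m, c]ᵀ = Aᵀy becomes [[6659, 59325]; [59325, 532235]]·[m, c]ᵀ = [66160, 593054]ᵀ.
det = 6659·532235 − 59325² = 24697240.
m = (66160·532235 − 59325·593054)/24697240 = 2973905/2469724; c = (6659·593054 − 59325·66160)/24697240 = 12102293/12348620.
Residuals: 5037021/6174310, 1058904/3087155, -922174/3087155, 38159/6174310; SSR = 5386799/6174310.

SSR = 0.872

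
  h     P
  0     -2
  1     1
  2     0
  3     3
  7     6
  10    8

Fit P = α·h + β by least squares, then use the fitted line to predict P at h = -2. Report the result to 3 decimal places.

Normal-equation sums: Σh·h = 163, Σh = 23, Σ1 = 6.
Moment sums: Σh·P = 132, ΣP = 16.
Normal equations: [[163, 23]; [23, 6]]·[α, β]ᵀ = [132, 16]ᵀ.
det = 163·6 − 23² = 449.
α = (132·6 − 23·16)/449 = 424/449; β = (163·16 − 23·132)/449 = -428/449.
At h = -2: P̂ = (424/449)·(-2) + (-428/449)·(1) = -1276/449.

P̂ = -2.842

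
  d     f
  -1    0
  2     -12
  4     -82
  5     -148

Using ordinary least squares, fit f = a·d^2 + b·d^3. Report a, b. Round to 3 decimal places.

The normal equations are: 898·a + 4180·b = -5060;  4180·a + 19786·b = -23844.
Eliminating b: 19786·(row 1) − 4180·(row 2) gives 295428·a = 19786·(-5060) − 4180·(-23844) = -449240, so a = -112310/73857.
Then b = ((-23844) − 4180·(-112310/73857))/19786 = -65278/73857.

a = -1.521, b = -0.884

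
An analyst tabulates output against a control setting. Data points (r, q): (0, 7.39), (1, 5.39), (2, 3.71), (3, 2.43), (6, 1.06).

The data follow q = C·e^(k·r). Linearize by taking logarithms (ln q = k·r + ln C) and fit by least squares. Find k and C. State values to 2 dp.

k = -0.33, C = 7.20

Let Y = ln q. Fitting Y = k·r + ln C by least squares:
Sums: Σr = 12.0000, Σ(r)² = 50.0000, Σln q = 5.9419, Σr·ln q = 7.3199.
Normal system: [[50.0000, 12.0000]; [12.0000, 5]]·[k, ln C]ᵀ = [7.3199, 5.9419]ᵀ.
Δ = 50.0000·5 − (12.0000)² = 106.0000; k = (7.3199·5 − 12.0000·5.9419)/106.0000 = -0.32739, ln C = (50.0000·5.9419 − 12.0000·7.3199)/106.0000 = 1.97410, so C = exp(1.97410) = 7.20013.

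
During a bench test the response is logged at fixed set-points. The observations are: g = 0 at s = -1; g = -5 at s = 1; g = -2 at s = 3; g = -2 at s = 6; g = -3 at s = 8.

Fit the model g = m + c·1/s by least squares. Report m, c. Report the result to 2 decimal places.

m = -2.11, c = -2.35

Setting ∂/∂m … = 0 gives: 5·m + (5/8)·c = -12;  (5/8)·m + (1241/576)·c = -51/8.
(Σ1 = 5, Σ1/s = 5/8, Σ1/s·1/s = 1241/576, Σg = -12, Σ1/s·g = -51/8.)
Eliminating c: (1241/576)·(row 1) − (5/8)·(row 2) gives (1495/144)·m = (1241/576)·(-12) − (5/8)·(-51/8) = -4199/192, so m = -969/460.
Then c = ((-51/8) − (5/8)·(-969/460))/(1241/576) = -54/23.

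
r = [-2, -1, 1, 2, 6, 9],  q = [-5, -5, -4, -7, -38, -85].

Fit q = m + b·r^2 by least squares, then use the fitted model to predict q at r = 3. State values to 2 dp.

From the data, Σ1 = 6, Σr^2 = 127, Σr^2·r^2 = 7891.
And Σq = -144, Σr^2·q = -8310.
Normal equations: [[6, 127]; [127, 7891]]·[m, b]ᵀ = [-144, -8310]ᵀ.
det = 6·7891 − 127² = 31217.
m = ((-144)·7891 − 127·(-8310))/31217 = -80934/31217; b = (6·(-8310) − 127·(-144))/31217 = -31572/31217.
At r = 3: q̂ = (-80934/31217)·(1) + (-31572/31217)·(9) = -365082/31217.

q̂ = -11.69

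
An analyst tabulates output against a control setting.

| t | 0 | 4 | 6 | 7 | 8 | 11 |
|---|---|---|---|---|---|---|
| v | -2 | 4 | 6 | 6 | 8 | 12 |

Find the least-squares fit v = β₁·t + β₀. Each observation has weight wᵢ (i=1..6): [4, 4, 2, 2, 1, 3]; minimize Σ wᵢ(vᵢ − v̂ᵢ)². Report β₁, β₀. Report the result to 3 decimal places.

β₁ = 1.240, β₀ = -1.683

The normal system AᵀWA·[β₁, β₀]ᵀ = AᵀWv is [[661, 83]; [83, 16]]·[β₁, β₀]ᵀ = [680, 76]ᵀ.
Δ = 661·16 − 83² = 3687.
β₁ = (680·16 − 83·76)/3687 = 1524/1229; β₀ = (661·76 − 83·680)/3687 = -2068/1229.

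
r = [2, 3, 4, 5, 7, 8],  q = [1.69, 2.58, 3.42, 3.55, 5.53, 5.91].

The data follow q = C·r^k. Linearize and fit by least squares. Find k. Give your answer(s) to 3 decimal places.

With ln qᵢ as the transformed response and ln rᵢ as the regressor:
Over the data: Σln r = 8.8128, Σ(ln r)² = 14.3101, Σln q = 7.4559, Σln r·ln q = 12.1710.
Normal system: [[14.3101, 8.8128]; [8.8128, 6]]·[k, ln C]ᵀ = [12.1710, 7.4559]ᵀ.
Solving (det = 8.1947): k = 0.89301, ln C = -0.06900.

k = 0.893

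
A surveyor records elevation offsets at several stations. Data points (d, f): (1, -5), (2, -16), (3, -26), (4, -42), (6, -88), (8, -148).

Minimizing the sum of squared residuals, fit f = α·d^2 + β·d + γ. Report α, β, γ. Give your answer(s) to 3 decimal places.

α = -1.993, β = -2.387, γ = -1.437

XᵀX·[α, β, γ]ᵀ = Xᵀf reads: 5746·α + 828·β + 130·γ = -13615;  828·α + 130·β + 24·γ = -1995;  130·α + 24·β + 6·γ = -325.
Inverting the 3×3 Gram matrix, [α, β, γ]ᵀ = [-283/142, -339/142, -102/71]ᵀ.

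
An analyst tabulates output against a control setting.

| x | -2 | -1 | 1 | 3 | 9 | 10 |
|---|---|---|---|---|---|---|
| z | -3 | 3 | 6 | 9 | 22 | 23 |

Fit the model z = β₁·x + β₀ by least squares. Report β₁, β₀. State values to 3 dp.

β₁ = 2.041, β₀ = 3.196

Forming MᵀM = [[196, 20]; [20, 6]] and Mᵀz = [464, 60]ᵀ gives MᵀM·[β₁, β₀]ᵀ = Mᵀz.
Eliminating β₀: 6·(row 1) − 20·(row 2) gives 776·β₁ = 6·464 − 20·60 = 1584, so β₁ = 198/97.
Then β₀ = (60 − 20·(198/97))/6 = 310/97.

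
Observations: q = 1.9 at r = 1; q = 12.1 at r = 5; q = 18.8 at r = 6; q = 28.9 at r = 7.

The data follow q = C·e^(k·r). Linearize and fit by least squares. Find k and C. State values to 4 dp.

k = 0.4555, C = 1.2146

Taking logs, ln q = k·r + ln C, so regress ln q on r.
Σr = 19.0000, Σ(r)² = 111.0000, Σln q = 9.4328, Σr·ln q = 54.2579.
Equations: 111.0000·k + 19.0000·ln C = 54.2579;  19.0000·k + 4·ln C = 9.4328.
Δ = 111.0000·4 − (19.0000)² = 83.0000; k = (54.2579·4 − 19.0000·9.4328)/83.0000 = 0.45553, ln C = (111.0000·9.4328 − 19.0000·54.2579)/83.0000 = 0.19441, so C = exp(0.19441) = 1.21459.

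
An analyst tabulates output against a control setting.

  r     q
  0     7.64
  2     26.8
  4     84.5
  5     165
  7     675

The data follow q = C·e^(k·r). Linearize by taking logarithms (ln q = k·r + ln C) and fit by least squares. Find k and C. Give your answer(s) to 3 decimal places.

k = 0.633, C = 7.360

Linearized form: ln q = k·r + ln C. From the 5 transformed points,
Over the data: Σr = 18.0000, Σ(r)² = 94.0000, Σln q = 21.3792, Σr·ln q = 95.4565.
Normal system: [[94.0000, 18.0000]; [18.0000, 5]]·[k, ln C]ᵀ = [95.4565, 21.3792]ᵀ.
Solving (det = 146.0000): k = 0.63327, ln C = 1.99608, so C = exp(1.99608) = 7.36017.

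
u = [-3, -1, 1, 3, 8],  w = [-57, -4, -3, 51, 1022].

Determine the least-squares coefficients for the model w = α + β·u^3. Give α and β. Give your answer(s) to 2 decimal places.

α = -3.25, β = 2.00

The normal system AᵀA·[α, β]ᵀ = Aᵀw is [[5, 512]; [512, 263604]]·[α, β]ᵀ = [1009, 526181]ᵀ.
Δ = 5·263604 − 512² = 1055876.
α = (1009·263604 − 512·526181)/1055876 = -857059/263969; β = (5·526181 − 512·1009)/1055876 = 2114297/1055876.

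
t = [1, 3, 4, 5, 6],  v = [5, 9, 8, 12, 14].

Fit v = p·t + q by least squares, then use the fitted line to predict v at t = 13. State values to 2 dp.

Setting ∂/∂p … = 0 gives: 87·p + 19·q = 208;  19·p + 5·q = 48.
Δ = 87·5 − 19² = 74.
p = (208·5 − 19·48)/74 = 64/37; q = (87·48 − 19·208)/74 = 112/37.
At t = 13: v̂ = (64/37)·(13) + (112/37)·(1) = 944/37.

v̂ = 25.51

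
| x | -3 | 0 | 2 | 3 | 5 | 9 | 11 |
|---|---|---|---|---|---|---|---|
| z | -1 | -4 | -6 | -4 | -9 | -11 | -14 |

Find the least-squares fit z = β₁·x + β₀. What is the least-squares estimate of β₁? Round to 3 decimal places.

β₁ = -0.897

From the data, Σx·x = 249, Σx = 27, Σ1 = 7.
Right-hand side: Σx·z = -319, Σz = -49.
Eliminating β₀: 7·(row 1) − 27·(row 2) gives 1014·β₁ = 7·(-319) − 27·(-49) = -910, so β₁ = -35/39.
Then β₀ = ((-49) − 27·(-35/39))/7 = -46/13.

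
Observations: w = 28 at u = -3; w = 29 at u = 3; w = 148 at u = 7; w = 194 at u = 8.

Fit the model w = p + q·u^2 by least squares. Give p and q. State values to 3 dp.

p = 1.396, q = 3.003

Setting ∂/∂p … = 0 gives: 4·p + 131·q = 399;  131·p + 6659·q = 20181.
Determinant 4·6659 − 131² = 9475.
p = (399·6659 − 131·20181)/9475 = 2646/1895; q = (4·20181 − 131·399)/9475 = 5691/1895.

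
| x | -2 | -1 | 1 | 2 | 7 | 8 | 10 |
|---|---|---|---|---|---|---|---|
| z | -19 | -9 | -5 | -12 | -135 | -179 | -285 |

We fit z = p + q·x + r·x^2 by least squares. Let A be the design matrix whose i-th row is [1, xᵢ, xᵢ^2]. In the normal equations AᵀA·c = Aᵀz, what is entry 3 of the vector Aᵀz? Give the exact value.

-46709

Entry 3 ↔ basis x^2, so (Aᵀz)_{3} = Σᵢ (x^2)·zᵢ = (4)·(-19) + (1)·(-9) + (1)·(-5) + (4)·(-12) + (49)·(-135) + (64)·(-179) + (100)·(-285) = -46709.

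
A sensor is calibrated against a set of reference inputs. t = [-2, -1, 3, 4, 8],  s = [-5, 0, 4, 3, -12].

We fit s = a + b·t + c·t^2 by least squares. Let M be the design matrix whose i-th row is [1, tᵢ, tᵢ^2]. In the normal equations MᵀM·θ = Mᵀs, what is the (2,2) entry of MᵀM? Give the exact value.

94

Row 2 ↔ basis t, column 2 ↔ basis t, so (MᵀM)_{2,2} = Σᵢ (t)·(t) = (-2)·(-2) + (-1)·(-1) + (3)·(3) + (4)·(4) + (8)·(8) = 94.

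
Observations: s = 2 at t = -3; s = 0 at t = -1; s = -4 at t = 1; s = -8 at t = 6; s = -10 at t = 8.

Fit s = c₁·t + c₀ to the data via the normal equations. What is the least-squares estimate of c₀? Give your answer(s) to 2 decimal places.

Sums needed: Σt·t = 111, Σt = 11, Σ1 = 5.
For Xᵀs: Σt·s = -138, Σs = -20.
So XᵀX·[c₁, c₀]ᵀ = Xᵀs: [[111, 11]; [11, 5]]·[c₁, c₀]ᵀ = [-138, -20]ᵀ.
Determinant 111·5 − 11² = 434.
c₁ = ((-138)·5 − 11·(-20))/434 = -235/217; c₀ = (111·(-20) − 11·(-138))/434 = -351/217.

c₀ = -1.62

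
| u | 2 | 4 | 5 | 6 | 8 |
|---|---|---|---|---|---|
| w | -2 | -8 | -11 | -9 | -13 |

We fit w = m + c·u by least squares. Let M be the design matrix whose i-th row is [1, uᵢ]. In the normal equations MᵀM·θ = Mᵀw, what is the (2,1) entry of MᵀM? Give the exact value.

Row 2 ↔ basis u, column 1 ↔ basis 1, so (MᵀM)_{2,1} = Σᵢ u = (2)·(1) + (4)·(1) + (5)·(1) + (6)·(1) + (8)·(1) = 25.

25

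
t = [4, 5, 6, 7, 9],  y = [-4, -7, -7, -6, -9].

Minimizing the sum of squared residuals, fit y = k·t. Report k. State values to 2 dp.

k = -1.04

Normal-equation sums: Σt·t = 207.
For Xᵀy: Σt·y = -216.
XᵀX·[k]ᵀ = Xᵀy becomes [[207]]·[k]ᵀ = [-216]ᵀ.
k = (-216)/207 = -1.04348.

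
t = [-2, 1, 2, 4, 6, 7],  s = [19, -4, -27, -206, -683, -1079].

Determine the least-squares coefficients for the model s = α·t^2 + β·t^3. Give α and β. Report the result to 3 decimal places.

α = -0.827, β = -3.026

With design matrix X, XᵀX = [[3986, 25608]; [25608, 168530]] and Xᵀs = [-80791, -531181]ᵀ.
Eliminating β: 168530·(row 1) − 25608·(row 2) gives 15990916·α = 168530·(-80791) − 25608·(-531181) = -13224182, so α = -6612091/7995458.
Then β = ((-531181) − 25608·(-6612091/7995458))/168530 = -24195769/7995458.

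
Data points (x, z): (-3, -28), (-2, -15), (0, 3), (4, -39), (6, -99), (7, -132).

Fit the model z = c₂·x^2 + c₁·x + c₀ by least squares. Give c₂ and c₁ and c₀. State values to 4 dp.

c₂ = -2.9685, c₁ = 1.4294, c₀ = 1.8754

From the data, Σx^2·x^2 = 4050, Σx^2·x = 588, Σx^2 = 114, Σx·x = 114, Σx = 12, Σ1 = 6.
And Σx^2·z = -10968, Σx·z = -1560, Σz = -310.
AᵀA·[c₂, c₁, c₀]ᵀ = Aᵀz becomes [[4050, 588, 114]; [588, 114, 12]; [114, 12, 6]]·[c₂, c₁, c₀]ᵀ = [-10968, -1560, -310]ᵀ.
Row-reducing yields c₂ = -659/222, c₁ = 476/333, c₀ = 1249/666.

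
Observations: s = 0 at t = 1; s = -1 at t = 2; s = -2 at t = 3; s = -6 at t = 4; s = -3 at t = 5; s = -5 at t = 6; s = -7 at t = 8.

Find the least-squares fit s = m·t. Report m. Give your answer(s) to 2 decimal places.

m = -0.86

Forming MᵀM = [[155]] and Mᵀs = [-133]ᵀ gives MᵀM·[m]ᵀ = Mᵀs.
Hence m = -133 / 155 ≈ -0.858065.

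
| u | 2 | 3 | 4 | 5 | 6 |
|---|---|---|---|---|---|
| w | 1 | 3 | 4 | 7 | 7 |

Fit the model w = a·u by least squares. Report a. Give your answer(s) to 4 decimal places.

XᵀX·[a]ᵀ = Xᵀw reads: 90·a = 104.
(Σu·u = 90, Σu·w = 104.)
a = 104/90 = 1.15556.

a = 1.1556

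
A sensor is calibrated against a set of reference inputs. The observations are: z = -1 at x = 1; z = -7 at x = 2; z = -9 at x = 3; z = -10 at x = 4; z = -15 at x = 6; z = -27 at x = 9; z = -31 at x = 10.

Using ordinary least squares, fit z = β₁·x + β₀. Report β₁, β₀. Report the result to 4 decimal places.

The normal system MᵀM·[β₁, β₀]ᵀ = Mᵀz is [[247, 35]; [35, 7]]·[β₁, β₀]ᵀ = [-725, -100]ᵀ.
det = 247·7 − 35² = 504.
β₁ = ((-725)·7 − 35·(-100))/504 = -25/8; β₀ = (247·(-100) − 35·(-725))/504 = 75/56.

β₁ = -3.1250, β₀ = 1.3393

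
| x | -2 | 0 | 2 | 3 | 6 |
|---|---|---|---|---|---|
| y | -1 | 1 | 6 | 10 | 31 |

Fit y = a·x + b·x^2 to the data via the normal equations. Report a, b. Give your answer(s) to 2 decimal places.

a = 1.67, b = 0.58

The normal equations are: 53·a + 243·b = 230;  243·a + 1409·b = 1226.
Eliminating b: 1409·(row 1) − 243·(row 2) gives 15628·a = 1409·230 − 243·1226 = 26152, so a = 6538/3907.
Then b = (1226 − 243·(6538/3907))/1409 = 2272/3907.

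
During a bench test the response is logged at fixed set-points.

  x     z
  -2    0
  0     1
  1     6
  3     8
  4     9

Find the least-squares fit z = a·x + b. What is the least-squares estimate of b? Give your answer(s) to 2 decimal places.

b = 2.84

With design matrix A, AᵀA = [[30, 6]; [6, 5]] and Aᵀz = [66, 24]ᵀ.
Determinant 30·5 − 6² = 114.
a = (66·5 − 6·24)/114 = 31/19; b = (30·24 − 6·66)/114 = 54/19.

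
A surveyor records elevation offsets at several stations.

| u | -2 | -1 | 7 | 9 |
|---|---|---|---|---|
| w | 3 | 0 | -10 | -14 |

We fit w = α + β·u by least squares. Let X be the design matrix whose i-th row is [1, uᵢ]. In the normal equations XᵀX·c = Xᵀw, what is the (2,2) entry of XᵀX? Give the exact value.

Row 2 ↔ basis u, column 2 ↔ basis u, so (XᵀX)_{2,2} = Σᵢ (u)·(u) = (-2)·(-2) + (-1)·(-1) + (7)·(7) + (9)·(9) = 135.

135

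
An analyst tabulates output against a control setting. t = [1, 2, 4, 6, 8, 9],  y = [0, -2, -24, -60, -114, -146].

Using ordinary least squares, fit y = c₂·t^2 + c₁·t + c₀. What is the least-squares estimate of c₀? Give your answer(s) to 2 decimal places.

c₀ = 0.53

Normal-equation sums: Σt^2·t^2 = 12226, Σt^2·t = 1530, Σt^2 = 202, Σt·t = 202, Σt = 30, Σ1 = 6.
For Aᵀy: Σt^2·y = -21674, Σt·y = -2686, Σy = -346.
Normal equations: [[12226, 1530, 202]; [1530, 202, 30]; [202, 30, 6]]·[c₂, c₁, c₀]ᵀ = [-21674, -2686, -346]ᵀ.
Inverting the 3×3 Gram matrix, [c₂, c₁, c₀]ᵀ = [-349/169, 383/169, 89/169]ᵀ.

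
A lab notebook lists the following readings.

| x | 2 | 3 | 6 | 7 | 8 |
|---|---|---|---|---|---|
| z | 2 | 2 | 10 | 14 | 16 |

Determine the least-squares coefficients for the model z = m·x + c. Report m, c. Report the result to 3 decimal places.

m = 2.507, c = -4.239

Sums needed: Σx·x = 162, Σx = 26, Σ1 = 5.
Right-hand side: Σx·z = 296, Σz = 44.
Normal equations: [[162, 26]; [26, 5]]·[m, c]ᵀ = [296, 44]ᵀ.
Eliminating c: 5·(row 1) − 26·(row 2) gives 134·m = 5·296 − 26·44 = 336, so m = 168/67.
Then c = (44 − 26·(168/67))/5 = -284/67.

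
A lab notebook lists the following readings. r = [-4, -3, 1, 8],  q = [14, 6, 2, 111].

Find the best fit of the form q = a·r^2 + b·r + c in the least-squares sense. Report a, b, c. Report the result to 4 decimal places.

Forming MᵀM = [[4434, 422, 90]; [422, 90, 2]; [90, 2, 4]] and Mᵀq = [7384, 816, 133]ᵀ gives MᵀM·[a, b, c]ᵀ = Mᵀq.
Row-reducing yields a = 54141/36136, b = 74975/36136, c = -27069/18068.

a = 1.4983, b = 2.0748, c = -1.4982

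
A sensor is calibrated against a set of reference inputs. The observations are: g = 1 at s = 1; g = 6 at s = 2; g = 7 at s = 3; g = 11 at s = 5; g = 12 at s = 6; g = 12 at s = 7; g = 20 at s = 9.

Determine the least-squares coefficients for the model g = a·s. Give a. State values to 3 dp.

a = 2.073

Setting ∂/∂a … = 0 gives: 205·a = 425.
(Σs·s = 205, Σs·g = 425.)
Hence a = 425 / 205 ≈ 2.07317.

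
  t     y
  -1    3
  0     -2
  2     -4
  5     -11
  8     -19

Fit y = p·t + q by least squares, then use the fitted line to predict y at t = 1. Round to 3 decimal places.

Normal-equation sums: Σt·t = 94, Σt = 14, Σ1 = 5.
And Σt·y = -218, Σy = -33.
Normal equations: [[94, 14]; [14, 5]]·[p, q]ᵀ = [-218, -33]ᵀ.
Eliminating q: 5·(row 1) − 14·(row 2) gives 274·p = 5·(-218) − 14·(-33) = -628, so p = -314/137.
Then q = ((-33) − 14·(-314/137))/5 = -25/137.
At t = 1: ŷ = (-314/137)·(1) + (-25/137)·(1) = -339/137.

ŷ = -2.474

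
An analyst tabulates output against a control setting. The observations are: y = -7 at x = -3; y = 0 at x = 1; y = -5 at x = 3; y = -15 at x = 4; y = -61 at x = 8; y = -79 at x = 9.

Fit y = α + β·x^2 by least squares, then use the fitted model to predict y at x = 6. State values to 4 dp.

ŷ = -33.7963

Setting ∂/∂α … = 0 gives: 6·α + 180·β = -167;  180·α + 11076·β = -10651.
det = 6·11076 − 180² = 34056.
α = ((-167)·11076 − 180·(-10651))/34056 = 2812/1419; β = (6·(-10651) − 180·(-167))/34056 = -5641/5676.
At x = 6: ŷ = (2812/1419)·(1) + (-5641/5676)·(36) = -47957/1419.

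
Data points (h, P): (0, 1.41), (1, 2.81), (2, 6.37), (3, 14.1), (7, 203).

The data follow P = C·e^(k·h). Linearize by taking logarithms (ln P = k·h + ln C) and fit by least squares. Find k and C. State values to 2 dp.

k = 0.71, C = 1.47

With ln Pᵢ as the transformed response and hᵢ as the regressor:
Σh = 13.0000, Σ(h)² = 63.0000, Σln P = 11.1878, Σh·ln P = 49.8673.
Equations: 63.0000·k + 13.0000·ln C = 49.8673;  13.0000·k + 5·ln C = 11.1878.
Slope k = (n·Σh·ln P − Σh·Σln P)/(n·Σ(h)² − (Σh)²) = (5·49.8673 − 13.0000·11.1878)/146.0000 = 0.71162; ln C = (Σln P − k·Σh)/n = 0.38735, so C = exp(0.38735) = 1.47307.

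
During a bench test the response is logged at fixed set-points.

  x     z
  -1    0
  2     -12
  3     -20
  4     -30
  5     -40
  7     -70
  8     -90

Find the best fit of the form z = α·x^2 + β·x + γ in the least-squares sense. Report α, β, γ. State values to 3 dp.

α = -1.012, β = -2.770, γ = -2.060

Compute the Gram sums: Σx^2·x^2 = 7476, Σx^2·x = 1078, Σx^2 = 168, Σx·x = 168, Σx = 28, Σ1 = 7.
Moment sums: Σx^2·z = -10898, Σx·z = -1614, Σz = -262.
So AᵀA·[α, β, γ]ᵀ = Aᵀz: [[7476, 1078, 168]; [1078, 168, 28]; [168, 28, 7]]·[α, β, γ]ᵀ = [-10898, -1614, -262]ᵀ.
Inverting the 3×3 Gram matrix, [α, β, γ]ᵀ = [-1013/1001, -2773/1001, -2062/1001]ᵀ.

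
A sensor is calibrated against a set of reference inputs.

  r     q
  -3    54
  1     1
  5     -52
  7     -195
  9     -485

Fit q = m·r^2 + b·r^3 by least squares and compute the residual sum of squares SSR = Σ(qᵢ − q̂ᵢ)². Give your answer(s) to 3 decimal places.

The normal system AᵀA·[m, b]ᵀ = Aᵀq is [[9669, 78739]; [78739, 665445]]·[m, b]ᵀ = [-49653, -428407]ᵀ.
Eliminating b: 665445·(row 1) − 78739·(row 2) gives 234357584·m = 665445·(-49653) − 78739·(-428407) = 690998188, so m = 172749547/58589396.
Then b = ((-428407) − 78739·(172749547/58589396))/665445 = -58159929/58589396.
Residuals: 19381689/29294698, -28000111/29294698, -47698071/29294698, 14798906/14647349, -4991063/29294698; SSR = 74001501/14647349.

SSR = 5.052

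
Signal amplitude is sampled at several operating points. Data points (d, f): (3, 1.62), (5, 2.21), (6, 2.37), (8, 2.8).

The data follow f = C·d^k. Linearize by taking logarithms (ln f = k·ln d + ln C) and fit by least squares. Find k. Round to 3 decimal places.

k = 0.554

With ln fᵢ as the transformed response and ln dᵢ as the regressor:
Sums: Σln d = 6.5793, Σ(ln d)² = 11.3317, Σln f = 3.1679, Σln d·ln f = 5.4934.
Normal system: [[11.3317, 6.5793]; [6.5793, 4]]·[k, ln C]ᵀ = [5.4934, 3.1679]ᵀ.
Slope k = (n·Σln d·ln f − Σln d·Σln f)/(n·Σ(ln d)² − (Σln d)²) = (4·5.4934 − 6.5793·3.1679)/2.0403 = 0.55432; ln C = (Σln f − k·Σln d)/n = -0.11977.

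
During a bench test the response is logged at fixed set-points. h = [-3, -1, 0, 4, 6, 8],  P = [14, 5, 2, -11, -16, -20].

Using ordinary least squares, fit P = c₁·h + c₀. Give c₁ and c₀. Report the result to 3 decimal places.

AᵀA·[c₁, c₀]ᵀ = AᵀP reads: 126·c₁ + 14·c₀ = -347;  14·c₁ + 6·c₀ = -26.
det = 126·6 − 14² = 560.
c₁ = ((-347)·6 − 14·(-26))/560 = -859/280; c₀ = (126·(-26) − 14·(-347))/560 = 113/40.

c₁ = -3.068, c₀ = 2.825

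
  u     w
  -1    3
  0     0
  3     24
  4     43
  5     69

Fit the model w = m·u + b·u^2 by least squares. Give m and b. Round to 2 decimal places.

m = -0.54, b = 2.85

The normal system XᵀX·[m, b]ᵀ = Xᵀw is [[51, 215]; [215, 963]]·[m, b]ᵀ = [586, 2632]ᵀ.
Eliminating b: 963·(row 1) − 215·(row 2) gives 2888·m = 963·586 − 215·2632 = -1562, so m = -781/1444.
Then b = (2632 − 215·(-781/1444))/963 = 4121/1444.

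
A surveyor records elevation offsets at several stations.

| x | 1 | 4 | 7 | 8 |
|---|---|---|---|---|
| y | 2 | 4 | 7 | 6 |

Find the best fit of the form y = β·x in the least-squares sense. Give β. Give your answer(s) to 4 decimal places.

β = 0.8846

The normal system MᵀM·[β]ᵀ = Mᵀy is [[130]]·[β]ᵀ = [115]ᵀ.
β = 115/130 = 0.884615.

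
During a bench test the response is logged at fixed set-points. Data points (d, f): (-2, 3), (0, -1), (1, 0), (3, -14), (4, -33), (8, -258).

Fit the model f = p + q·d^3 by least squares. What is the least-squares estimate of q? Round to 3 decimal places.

The normal equations are: 6·p + 596·q = -303;  596·p + 267034·q = -134610.
Eliminating q: 267034·(row 1) − 596·(row 2) gives 1246988·p = 267034·(-303) − 596·(-134610) = -683742, so p = -341871/623494.
Then q = ((-134610) − 596·(-341871/623494))/267034 = -156768/311747.

q = -0.503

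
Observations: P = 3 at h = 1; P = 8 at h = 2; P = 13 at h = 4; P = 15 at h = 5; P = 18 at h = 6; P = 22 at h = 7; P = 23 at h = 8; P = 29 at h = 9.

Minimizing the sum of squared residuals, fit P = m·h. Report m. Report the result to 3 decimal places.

m = 3.091

Forming AᵀA = [[276]] and AᵀP = [853]ᵀ gives AᵀA·[m]ᵀ = AᵀP.
m = 853/276 = 3.09058.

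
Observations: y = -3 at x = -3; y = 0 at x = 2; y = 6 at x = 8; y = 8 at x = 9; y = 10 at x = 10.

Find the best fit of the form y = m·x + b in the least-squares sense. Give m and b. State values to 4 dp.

Normal-equation sums: Σx·x = 258, Σx = 26, Σ1 = 5.
For Aᵀy: Σx·y = 229, Σy = 21.
Δ = 258·5 − 26² = 614.
m = (229·5 − 26·21)/614 = 599/614; b = (258·21 − 26·229)/614 = -268/307.

m = 0.9756, b = -0.8730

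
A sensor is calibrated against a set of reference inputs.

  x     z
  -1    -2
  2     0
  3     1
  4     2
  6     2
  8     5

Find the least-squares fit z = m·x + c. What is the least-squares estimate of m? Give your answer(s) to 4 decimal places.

m = 0.7230

Compute the Gram sums: Σx·x = 130, Σx = 22, Σ1 = 6.
For Mᵀz: Σx·z = 65, Σz = 8.
MᵀM·[m, c]ᵀ = Mᵀz becomes [[130, 22]; [22, 6]]·[m, c]ᵀ = [65, 8]ᵀ.
Determinant 130·6 − 22² = 296.
m = (65·6 − 22·8)/296 = 107/148; c = (130·8 − 22·65)/296 = -195/148.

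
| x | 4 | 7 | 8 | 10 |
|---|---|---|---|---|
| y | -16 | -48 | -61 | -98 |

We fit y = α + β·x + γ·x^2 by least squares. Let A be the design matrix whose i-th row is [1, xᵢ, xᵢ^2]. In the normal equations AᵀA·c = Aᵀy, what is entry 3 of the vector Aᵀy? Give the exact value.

-16312

Entry 3 ↔ basis x^2, so (Aᵀy)_{3} = Σᵢ (x^2)·yᵢ = (16)·(-16) + (49)·(-48) + (64)·(-61) + (100)·(-98) = -16312.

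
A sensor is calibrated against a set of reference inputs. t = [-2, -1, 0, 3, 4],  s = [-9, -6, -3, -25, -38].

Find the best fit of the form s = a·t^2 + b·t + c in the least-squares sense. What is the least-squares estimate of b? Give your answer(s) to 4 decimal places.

b = -1.1429

From the data, Σt^2·t^2 = 354, Σt^2·t = 82, Σt^2 = 30, Σt·t = 30, Σt = 4, Σ1 = 5.
And Σt^2·s = -875, Σt·s = -203, Σs = -81.
Normal equations: [[354, 82, 30]; [82, 30, 4]; [30, 4, 5]]·[a, b, c]ᵀ = [-875, -203, -81]ᵀ.
Inverting the 3×3 Gram matrix, [a, b, c]ᵀ = [-753/406, -8/7, -844/203]ᵀ.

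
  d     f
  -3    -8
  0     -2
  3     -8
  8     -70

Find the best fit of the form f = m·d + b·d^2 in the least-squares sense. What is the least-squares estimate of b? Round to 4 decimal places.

From the data, Σd·d = 82, Σd·d^2 = 512, Σd^2·d^2 = 4258.
Right-hand side: Σd·f = -560, Σd^2·f = -4624.
So XᵀX·[m, b]ᵀ = Xᵀf: [[82, 512]; [512, 4258]]·[m, b]ᵀ = [-560, -4624]ᵀ.
Determinant 82·4258 − 512² = 87012.
m = ((-560)·4258 − 512·(-4624))/87012 = -472/2417; b = (82·(-4624) − 512·(-560))/87012 = -2568/2417.

b = -1.0625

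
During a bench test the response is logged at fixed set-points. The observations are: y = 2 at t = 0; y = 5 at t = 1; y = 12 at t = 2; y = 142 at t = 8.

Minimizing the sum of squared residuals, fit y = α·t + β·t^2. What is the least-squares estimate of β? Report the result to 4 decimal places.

β = 1.9233

From the data, Σt·t = 69, Σt·t^2 = 521, Σt^2·t^2 = 4113.
Right-hand side: Σt·y = 1165, Σt^2·y = 9141.
Normal equations: [[69, 521]; [521, 4113]]·[α, β]ᵀ = [1165, 9141]ᵀ.
Eliminating β: 4113·(row 1) − 521·(row 2) gives 12356·α = 4113·1165 − 521·9141 = 29184, so α = 7296/3089.
Then β = (9141 − 521·(7296/3089))/4113 = 5941/3089.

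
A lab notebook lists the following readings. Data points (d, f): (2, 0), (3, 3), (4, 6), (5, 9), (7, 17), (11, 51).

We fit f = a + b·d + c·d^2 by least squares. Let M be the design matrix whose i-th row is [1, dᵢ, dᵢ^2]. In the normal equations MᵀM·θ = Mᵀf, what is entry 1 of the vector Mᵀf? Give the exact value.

Entry 1 ↔ basis 1, so (Mᵀf)_{1} = Σᵢ fᵢ = (1)·(0) + (1)·(3) + (1)·(6) + (1)·(9) + (1)·(17) + (1)·(51) = 86.

86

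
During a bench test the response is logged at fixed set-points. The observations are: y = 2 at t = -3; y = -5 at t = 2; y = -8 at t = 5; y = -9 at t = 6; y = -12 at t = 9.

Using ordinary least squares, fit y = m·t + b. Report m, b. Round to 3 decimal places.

Entries of MᵀM: Σt·t = 155, Σt = 19, Σ1 = 5.
Right-hand side: Σt·y = -218, Σy = -32.
MᵀM·[m, b]ᵀ = Mᵀy becomes [[155, 19]; [19, 5]]·[m, b]ᵀ = [-218, -32]ᵀ.
Eliminating b: 5·(row 1) − 19·(row 2) gives 414·m = 5·(-218) − 19·(-32) = -482, so m = -241/207.
Then b = ((-32) − 19·(-241/207))/5 = -409/207.

m = -1.164, b = -1.976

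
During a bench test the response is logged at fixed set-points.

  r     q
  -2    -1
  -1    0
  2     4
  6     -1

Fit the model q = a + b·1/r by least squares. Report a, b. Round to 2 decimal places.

a = 0.92, b = 2.03

Sums needed: Σ1 = 4, Σ1/r = -5/6, Σ1/r·1/r = 55/36.
Moment sums: Σq = 2, Σ1/r·q = 7/3.
Normal equations: [[4, -5/6]; [-5/6, 55/36]]·[a, b]ᵀ = [2, 7/3]ᵀ.
Eliminating b: (55/36)·(row 1) − (-5/6)·(row 2) gives (65/12)·a = (55/36)·2 − (-5/6)·(7/3) = 5, so a = 12/13.
Then b = ((7/3) − (-5/6)·(12/13))/(55/36) = 132/65.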